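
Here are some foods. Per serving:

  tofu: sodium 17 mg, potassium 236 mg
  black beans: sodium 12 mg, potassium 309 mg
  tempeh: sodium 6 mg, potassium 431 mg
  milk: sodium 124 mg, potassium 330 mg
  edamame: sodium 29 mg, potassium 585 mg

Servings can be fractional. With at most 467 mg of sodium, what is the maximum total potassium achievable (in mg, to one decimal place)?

Potassium per mg sodium: tempeh 71.83, black beans 25.75, edamame 20.17, tofu 13.88, milk 2.661.
With no serving limits, spend the whole sodium allowance on tempeh: 467 mg / 6 mg × 431 mg = 33546.2 mg.

33546.2 mg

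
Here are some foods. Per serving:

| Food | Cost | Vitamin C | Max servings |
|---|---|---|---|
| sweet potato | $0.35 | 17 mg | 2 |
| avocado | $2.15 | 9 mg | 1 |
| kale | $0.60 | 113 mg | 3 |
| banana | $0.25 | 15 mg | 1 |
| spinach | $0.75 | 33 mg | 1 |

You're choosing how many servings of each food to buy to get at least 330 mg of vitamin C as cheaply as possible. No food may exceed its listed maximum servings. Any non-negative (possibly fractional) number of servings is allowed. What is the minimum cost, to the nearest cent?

Cost per mg of vitamin C: kale $0.0053, banana $0.0167, sweet potato $0.0206, spinach $0.0227, avocado $0.2389.
Take 2.92 servings of kale: +330.0 mg vitamin C for $1.75 (total $1.75, still need 0.0 mg).
Greedy by cheapest-per-mg is optimal for a single linear constraint, so the minimum cost is $1.75.

$1.75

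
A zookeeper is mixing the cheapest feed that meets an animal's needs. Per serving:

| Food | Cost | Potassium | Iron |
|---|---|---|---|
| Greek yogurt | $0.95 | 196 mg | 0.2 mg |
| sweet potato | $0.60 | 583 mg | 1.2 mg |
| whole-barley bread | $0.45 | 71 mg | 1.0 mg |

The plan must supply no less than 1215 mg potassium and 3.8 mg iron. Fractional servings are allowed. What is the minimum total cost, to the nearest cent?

$1.82

Greek yogurt only: max(1215/196, 3.8/0.2) = 19 servings → $18.05.
sweet potato only: max(1215/583, 3.8/1.2) = 3.167 servings → $1.90.
whole-barley bread only: max(1215/71, 3.8/1.0) = 17.11 servings → $7.70.
Greek yogurt + sweet potato: the both-tight solution has a negative serving — not a feasible corner.
Greek yogurt + whole-barley bread with both tight: 5.199 servings and 2.76 servings → $6.18.
sweet potato + whole-barley bread with both tight: 1.899 servings and 1.521 servings → $1.82.
So the least-cost plan costs $1.82.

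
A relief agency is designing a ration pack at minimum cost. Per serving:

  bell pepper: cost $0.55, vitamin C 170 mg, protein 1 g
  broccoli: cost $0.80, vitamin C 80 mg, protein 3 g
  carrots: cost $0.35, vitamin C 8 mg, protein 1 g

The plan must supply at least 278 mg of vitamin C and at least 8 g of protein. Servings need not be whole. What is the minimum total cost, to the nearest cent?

The cheapest plan sits at a corner of the feasible region — with two constraints it uses at most two foods.
bell pepper only: max(278/170, 8/1) = 8 servings → $4.40.
broccoli only: max(278/80, 8/3) = 3.475 servings → $2.78.
carrots only: max(278/8, 8/1) = 34.75 servings → $12.16.
bell pepper + broccoli with both tight: 0.4512 servings and 2.516 servings → $2.26.
bell pepper + carrots with both tight: 1.321 servings and 6.679 servings → $3.06.
broccoli + carrots: the both-tight solution has a negative serving — not a feasible corner.
Cheapest feasible corner: $2.26.

$2.26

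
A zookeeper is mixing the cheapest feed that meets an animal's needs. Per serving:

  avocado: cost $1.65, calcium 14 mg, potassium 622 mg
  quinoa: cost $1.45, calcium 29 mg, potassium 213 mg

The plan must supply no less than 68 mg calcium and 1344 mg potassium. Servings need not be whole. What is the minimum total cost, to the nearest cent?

The cheapest plan sits at a corner of the feasible region — with two constraints it uses at most two foods.
avocado only: max(68/14, 1344/622) = 4.857 servings → $8.01.
quinoa only: max(68/29, 1344/213) = 6.31 servings → $9.15.
avocado + quinoa with both tight: 1.627 servings and 1.56 servings → $4.95.
Cheapest feasible corner: $4.95.

$4.95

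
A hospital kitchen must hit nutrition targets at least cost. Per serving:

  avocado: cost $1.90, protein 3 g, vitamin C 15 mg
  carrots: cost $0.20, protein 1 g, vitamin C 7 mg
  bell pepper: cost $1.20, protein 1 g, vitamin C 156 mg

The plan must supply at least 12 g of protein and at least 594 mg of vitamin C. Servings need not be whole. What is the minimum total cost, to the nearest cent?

$5.82

With two linear requirements the optimum uses one or two foods; enumerate the corners.
avocado only: max(12/3, 594/15) = 39.6 servings → $75.24.
carrots only: max(12/1, 594/7) = 84.86 servings → $16.97.
bell pepper only: max(12/1, 594/156) = 12 servings → $14.40.
avocado + carrots with both targets exact would need a negative amount; discard.
avocado + bell pepper with both tight: 2.821 servings and 3.536 servings → $9.60.
carrots + bell pepper with both tight: 8.577 servings and 3.423 servings → $5.82.
The minimum over all feasible corners is $5.82.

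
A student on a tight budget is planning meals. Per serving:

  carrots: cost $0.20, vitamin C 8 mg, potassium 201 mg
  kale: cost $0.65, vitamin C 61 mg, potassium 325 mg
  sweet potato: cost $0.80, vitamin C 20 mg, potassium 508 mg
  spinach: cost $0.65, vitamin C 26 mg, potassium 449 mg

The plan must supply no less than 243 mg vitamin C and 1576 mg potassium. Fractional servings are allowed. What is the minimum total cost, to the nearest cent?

With two linear requirements the optimum uses one or two foods; enumerate the corners.
carrots only: max(243/8, 1576/201) = 30.38 servings → $6.08.
kale only: max(243/61, 1576/325) = 4.849 servings → $3.15.
sweet potato only: max(243/20, 1576/508) = 12.15 servings → $9.72.
spinach only: max(243/26, 1576/449) = 9.346 servings → $6.08.
carrots + kale with both tight: 1.776 servings and 3.751 servings → $2.79.
carrots + sweet potato with both targets exact would need a negative amount; discard.
carrots + spinach: the both-tight solution has a negative serving — not a feasible corner.
kale + sweet potato with both tight: 3.754 servings and 0.7008 servings → $3.00.
kale + spinach with both tight: 3.597 servings and 0.9061 servings → $2.93.
sweet potato + spinach: the both-tight solution has a negative serving — not a feasible corner.
Cheapest feasible corner: $2.79.

$2.79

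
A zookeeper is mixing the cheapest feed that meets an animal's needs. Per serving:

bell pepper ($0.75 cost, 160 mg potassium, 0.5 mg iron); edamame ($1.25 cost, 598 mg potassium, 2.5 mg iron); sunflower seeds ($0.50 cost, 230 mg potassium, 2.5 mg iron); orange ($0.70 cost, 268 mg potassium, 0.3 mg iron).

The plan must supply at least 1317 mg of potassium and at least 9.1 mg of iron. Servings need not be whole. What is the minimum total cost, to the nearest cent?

$2.80

Two binding constraints pin down two serving amounts, so the optimal mix uses at most two foods. The candidates are each food alone (scaled to the tighter of potassium/iron) and each pair with both constraints tight.
bell pepper only: max(1317/160, 9.1/0.5) = 18.2 servings → $13.65.
edamame only: max(1317/598, 9.1/2.5) = 3.64 servings → $4.55.
sunflower seeds only: max(1317/230, 9.1/2.5) = 5.726 servings → $2.86.
orange only: max(1317/268, 9.1/0.3) = 30.33 servings → $21.23.
bell pepper + edamame with both targets exact would need a negative amount; discard.
bell pepper + sunflower seeds with both tight: 4.209 servings and 2.798 servings → $4.56.
bell pepper + orange: the both-tight solution has a negative serving — not a feasible corner.
edamame + sunflower seeds with both tight: 1.304 servings and 2.336 servings → $2.80.
edamame + orange: intersection lies outside the first quadrant.
sunflower seeds + orange with both tight: 3.4 servings and 1.996 servings → $3.10.
So the least-cost plan costs $2.80.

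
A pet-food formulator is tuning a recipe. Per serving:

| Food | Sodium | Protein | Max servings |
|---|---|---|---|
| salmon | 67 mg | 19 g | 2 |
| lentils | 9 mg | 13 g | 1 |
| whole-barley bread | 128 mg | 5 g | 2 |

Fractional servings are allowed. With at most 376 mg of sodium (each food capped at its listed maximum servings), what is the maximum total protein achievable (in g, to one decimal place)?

60.1 g

Protein per mg sodium: lentils 1.444, salmon 0.2836, whole-barley bread 0.03906.
Take 1 serving of lentils: uses 9 mg sodium, +13.0 g protein (running total 13.0 g).
Take 2 servings of salmon: uses 134 mg sodium, +38.0 g protein (running total 51.0 g).
Take 1.82 servings of whole-barley bread: uses 233 mg sodium, +9.1 g protein (running total 60.1 g).
Filling greedily by protein-per-mg sodium is optimal for one linear limit, giving 60.1 g.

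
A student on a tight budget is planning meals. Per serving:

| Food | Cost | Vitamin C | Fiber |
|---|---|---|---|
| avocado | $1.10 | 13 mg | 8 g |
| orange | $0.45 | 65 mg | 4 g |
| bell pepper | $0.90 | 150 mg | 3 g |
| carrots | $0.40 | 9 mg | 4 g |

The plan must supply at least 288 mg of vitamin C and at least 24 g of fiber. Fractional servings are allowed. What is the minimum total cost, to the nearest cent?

$2.61

A basic optimal solution has at most two foods positive. Try each food alone and each pair with both targets met exactly.
avocado only: max(288/13, 24/8) = 22.15 servings → $24.37.
orange only: max(288/65, 24/4) = 6 servings → $2.70.
bell pepper only: max(288/150, 24/3) = 8 servings → $7.20.
carrots only: max(288/9, 24/4) = 32 servings → $12.80.
avocado + orange with both tight: 0.8718 servings and 4.256 servings → $2.87.
avocado + bell pepper with both tight: 2.357 servings and 1.716 servings → $4.14.
avocado + carrots: intersection lies outside the first quadrant.
orange + bell pepper: intersection lies outside the first quadrant.
orange + carrots with both tight: 4.179 servings and 1.821 servings → $2.61.
bell pepper + carrots with both tight: 1.634 servings and 4.775 servings → $3.38.
Cheapest feasible corner: $2.61.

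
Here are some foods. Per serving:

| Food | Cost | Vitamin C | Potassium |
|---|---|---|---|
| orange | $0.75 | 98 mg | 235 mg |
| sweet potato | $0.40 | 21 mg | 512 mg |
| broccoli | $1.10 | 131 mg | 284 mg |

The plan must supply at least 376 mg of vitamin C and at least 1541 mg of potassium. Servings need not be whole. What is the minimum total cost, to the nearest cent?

Check every corner: each single food scaled to meet both minima, and each pair solved so both constraints bind.
orange only: max(376/98, 1541/235) = 6.557 servings → $4.92.
sweet potato only: max(376/21, 1541/512) = 17.9 servings → $7.16.
broccoli only: max(376/131, 1541/284) = 5.426 servings → $5.97.
orange + sweet potato with both tight: 3.54 servings and 1.385 servings → $3.21.
orange + broccoli: intersection lies outside the first quadrant.
sweet potato + broccoli with both tight: 1.556 servings and 2.621 servings → $3.51.
So the least-cost plan costs $3.21.

$3.21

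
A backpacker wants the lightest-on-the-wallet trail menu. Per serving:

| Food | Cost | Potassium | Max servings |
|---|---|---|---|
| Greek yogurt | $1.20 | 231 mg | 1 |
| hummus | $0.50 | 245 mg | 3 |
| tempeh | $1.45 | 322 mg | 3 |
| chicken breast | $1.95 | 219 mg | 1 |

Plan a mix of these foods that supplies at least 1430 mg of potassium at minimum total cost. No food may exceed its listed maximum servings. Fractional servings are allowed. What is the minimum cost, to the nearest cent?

Cost per mg of potassium: hummus $0.0020, tempeh $0.0045, Greek yogurt $0.0052, chicken breast $0.0089.
Take 3 servings of hummus: +735.0 mg potassium for $1.50 (total $1.50, still need 695.0 mg).
Take 2.158 servings of tempeh: +695.0 mg potassium for $3.13 (total $4.63, still need 0.0 mg).
Greedy by cheapest-per-mg is optimal for a single linear constraint, so the minimum cost is $4.63.

$4.63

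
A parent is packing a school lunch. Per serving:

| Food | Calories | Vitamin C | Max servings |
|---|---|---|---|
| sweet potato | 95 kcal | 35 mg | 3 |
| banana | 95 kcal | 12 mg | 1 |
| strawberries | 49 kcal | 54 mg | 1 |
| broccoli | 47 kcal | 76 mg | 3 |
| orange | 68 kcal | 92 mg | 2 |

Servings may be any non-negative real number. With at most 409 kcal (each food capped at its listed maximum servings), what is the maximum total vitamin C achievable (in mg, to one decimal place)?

Vitamin C per kcal: broccoli 1.617, orange 1.353, strawberries 1.102, sweet potato 0.3684, banana 0.1263.
Take 3 servings of broccoli: uses 141 kcal, +228.0 mg vitamin C (running total 228.0 mg).
Take 2 servings of orange: uses 136 kcal, +184.0 mg vitamin C (running total 412.0 mg).
Take 1 serving of strawberries: uses 49 kcal, +54.0 mg vitamin C (running total 466.0 mg).
Take 0.8737 servings of sweet potato: uses 83 kcal, +30.6 mg vitamin C (running total 496.6 mg).
Greedy by best ratio exhausts the calories allowance optimally: 496.6 mg.

496.6 mg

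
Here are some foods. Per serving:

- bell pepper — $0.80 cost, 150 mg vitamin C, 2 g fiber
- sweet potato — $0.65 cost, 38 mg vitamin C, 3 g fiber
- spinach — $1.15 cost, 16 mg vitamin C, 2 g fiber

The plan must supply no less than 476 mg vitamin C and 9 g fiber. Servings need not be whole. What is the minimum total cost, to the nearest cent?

This is a tiny linear program; its minimum lies at a vertex of the feasible set. List the vertices and price them.
bell pepper only: max(476/150, 9/2) = 4.5 servings → $3.60.
sweet potato only: max(476/38, 9/3) = 12.53 servings → $8.14.
spinach only: max(476/16, 9/2) = 29.75 servings → $34.21.
bell pepper + sweet potato with both tight: 2.904 servings and 1.064 servings → $3.01.
bell pepper + spinach with both tight: 3.015 servings and 1.485 servings → $4.12.
sweet potato + spinach with both targets exact would need a negative amount; discard.
Cheapest feasible corner: $3.01.

$3.01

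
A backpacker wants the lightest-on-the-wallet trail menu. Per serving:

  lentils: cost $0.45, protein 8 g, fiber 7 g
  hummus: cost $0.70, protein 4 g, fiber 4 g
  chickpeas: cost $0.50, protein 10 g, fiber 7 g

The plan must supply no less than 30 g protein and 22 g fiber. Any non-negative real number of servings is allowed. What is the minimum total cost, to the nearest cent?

lentils only: max(30/8, 22/7) = 3.75 servings → $1.69.
hummus only: max(30/4, 22/4) = 7.5 servings → $5.25.
chickpeas only: max(30/10, 22/7) = 3.143 servings → $1.57.
lentils + hummus: intersection lies outside the first quadrant.
lentils + chickpeas with both tight: 0.7143 servings and 2.429 servings → $1.54.
hummus + chickpeas with both tight: 0.8333 servings and 2.667 servings → $1.92.
Cheapest feasible corner: $1.54.

$1.54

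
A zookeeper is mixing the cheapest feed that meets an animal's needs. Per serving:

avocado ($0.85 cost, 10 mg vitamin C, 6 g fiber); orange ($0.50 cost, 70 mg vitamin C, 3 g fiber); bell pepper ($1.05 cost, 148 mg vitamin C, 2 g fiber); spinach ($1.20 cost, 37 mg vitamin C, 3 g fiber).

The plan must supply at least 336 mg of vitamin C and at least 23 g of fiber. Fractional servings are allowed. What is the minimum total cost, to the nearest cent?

$3.60

avocado only: max(336/10, 23/6) = 33.6 servings → $28.56.
orange only: max(336/70, 23/3) = 7.667 servings → $3.83.
bell pepper only: max(336/148, 23/2) = 11.5 servings → $12.07.
spinach only: max(336/37, 23/3) = 9.081 servings → $10.90.
avocado + orange with both tight: 1.544 servings and 4.579 servings → $3.60.
avocado + bell pepper with both tight: 3.147 servings and 2.058 servings → $4.84.
avocado + spinach: intersection lies outside the first quadrant.
orange + bell pepper with both targets exact would need a negative amount; discard.
orange + spinach with both tight: 1.586 servings and 6.081 servings → $8.09.
bell pepper + spinach with both tight: 0.4243 servings and 7.384 servings → $9.31.
Cheapest feasible corner: $3.60.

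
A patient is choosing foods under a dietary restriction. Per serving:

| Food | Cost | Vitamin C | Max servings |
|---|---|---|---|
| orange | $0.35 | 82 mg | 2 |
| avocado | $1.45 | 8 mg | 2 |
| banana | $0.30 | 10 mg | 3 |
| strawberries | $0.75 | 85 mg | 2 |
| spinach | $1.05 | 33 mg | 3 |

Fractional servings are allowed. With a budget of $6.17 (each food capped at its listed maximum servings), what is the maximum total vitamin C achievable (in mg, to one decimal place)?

Vitamin C per dollar: orange 234.3, strawberries 113.3, banana 33.33, spinach 31.43, avocado 5.517.
Take 2 servings of orange: spends $0.70, +164.0 mg vitamin C (running total 164.0 mg).
Take 2 servings of strawberries: spends $1.50, +170.0 mg vitamin C (running total 334.0 mg).
Take 3 servings of banana: spends $0.90, +30.0 mg vitamin C (running total 364.0 mg).
Take 2.924 servings of spinach: spends $3.07, +96.5 mg vitamin C (running total 460.5 mg).
Greedy by best ratio exhausts the cost allowance optimally: 460.5 mg.

460.5 mg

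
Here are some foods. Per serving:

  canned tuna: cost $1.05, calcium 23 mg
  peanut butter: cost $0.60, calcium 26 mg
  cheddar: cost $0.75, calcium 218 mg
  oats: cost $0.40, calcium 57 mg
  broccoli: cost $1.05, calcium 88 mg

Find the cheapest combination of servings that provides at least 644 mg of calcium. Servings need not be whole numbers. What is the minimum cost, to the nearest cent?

$2.22

Cost per mg of calcium: cheddar $0.0034, oats $0.0070, broccoli $0.0119, peanut butter $0.0231, canned tuna $0.0457.
With no serving limits, use only cheddar: 644 mg / 218 mg = 2.954 servings × $0.75 = $2.22.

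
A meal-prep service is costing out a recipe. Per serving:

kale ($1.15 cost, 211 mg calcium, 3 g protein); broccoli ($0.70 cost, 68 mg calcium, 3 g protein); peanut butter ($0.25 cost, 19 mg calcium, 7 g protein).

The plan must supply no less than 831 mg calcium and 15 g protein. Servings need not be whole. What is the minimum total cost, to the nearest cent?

Compare the cost at each extreme point of the feasible region.
kale only: max(831/211, 15/3) = 5 servings → $5.75.
broccoli only: max(831/68, 15/3) = 12.22 servings → $8.55.
peanut butter only: max(831/19, 15/7) = 43.74 servings → $10.93.
kale + broccoli with both tight: 3.434 servings and 1.566 servings → $5.05.
kale + peanut butter with both tight: 3.896 servings and 0.4732 servings → $4.60.
broccoli + peanut butter with both targets exact would need a negative amount; discard.
Cheapest feasible corner: $4.60.

$4.60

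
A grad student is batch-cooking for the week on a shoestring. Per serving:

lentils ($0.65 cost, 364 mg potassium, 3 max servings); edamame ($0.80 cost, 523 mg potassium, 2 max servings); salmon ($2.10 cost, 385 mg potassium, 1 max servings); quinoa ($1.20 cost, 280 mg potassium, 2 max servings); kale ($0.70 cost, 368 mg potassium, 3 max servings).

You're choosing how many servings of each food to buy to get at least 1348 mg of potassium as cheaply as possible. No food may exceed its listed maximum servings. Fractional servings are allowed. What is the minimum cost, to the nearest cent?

$2.14

Cost per mg of potassium: edamame $0.0015, lentils $0.0018, kale $0.0019, quinoa $0.0043, salmon $0.0055.
Take 2 servings of edamame: +1046.0 mg potassium for $1.60 (total $1.60, still need 302.0 mg).
Take 0.8297 servings of lentils: +302.0 mg potassium for $0.54 (total $2.14, still need 0.0 mg).
Greedy by cheapest-per-mg is optimal for a single linear constraint, so the minimum cost is $2.14.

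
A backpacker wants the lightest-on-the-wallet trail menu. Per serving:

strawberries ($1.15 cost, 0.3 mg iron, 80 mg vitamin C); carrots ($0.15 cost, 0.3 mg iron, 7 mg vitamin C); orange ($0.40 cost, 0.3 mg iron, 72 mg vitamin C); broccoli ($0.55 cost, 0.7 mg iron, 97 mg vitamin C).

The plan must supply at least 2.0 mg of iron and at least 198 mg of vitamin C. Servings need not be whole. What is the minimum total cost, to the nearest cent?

Check every corner: each single food scaled to meet both minima, and each pair solved so both constraints bind.
strawberries only: max(2.0/0.3, 198/80) = 6.667 servings → $7.67.
carrots only: max(2.0/0.3, 198/7) = 28.29 servings → $4.24.
orange only: max(2.0/0.3, 198/72) = 6.667 servings → $2.67.
broccoli only: max(2.0/0.7, 198/97) = 2.857 servings → $1.57.
strawberries + carrots with both tight: 2.073 servings and 4.594 servings → $3.07.
strawberries + orange: intersection lies outside the first quadrant.
strawberries + broccoli with both targets exact would need a negative amount; discard.
carrots + orange with both tight: 4.338 servings and 2.328 servings → $1.58.
carrots + broccoli with both tight: 2.289 servings and 1.876 servings → $1.38.
orange + broccoli: the both-tight solution has a negative serving — not a feasible corner.
Cheapest feasible corner: $1.38.

$1.38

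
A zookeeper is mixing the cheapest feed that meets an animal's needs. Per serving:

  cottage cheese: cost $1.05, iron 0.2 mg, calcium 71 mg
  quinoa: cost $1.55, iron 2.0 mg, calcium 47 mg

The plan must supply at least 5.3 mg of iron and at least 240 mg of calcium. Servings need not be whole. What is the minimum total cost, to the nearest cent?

$5.67

cottage cheese only: max(5.3/0.2, 240/71) = 26.5 servings → $27.82.
quinoa only: max(5.3/2.0, 240/47) = 5.106 servings → $7.91.
cottage cheese + quinoa with both tight: 1.741 servings and 2.476 servings → $5.67.
So the least-cost plan costs $5.67.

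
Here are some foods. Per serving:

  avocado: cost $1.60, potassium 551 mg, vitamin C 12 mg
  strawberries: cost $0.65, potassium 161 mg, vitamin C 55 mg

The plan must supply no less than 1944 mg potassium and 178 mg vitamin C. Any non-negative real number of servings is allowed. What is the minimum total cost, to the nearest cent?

Check every corner: each single food scaled to meet both minima, and each pair solved so both constraints bind.
avocado only: max(1944/551, 178/12) = 14.83 servings → $23.73.
strawberries only: max(1944/161, 178/55) = 12.07 servings → $7.85.
avocado + strawberries with both tight: 2.758 servings and 2.635 servings → $6.13.
So the least-cost plan costs $6.13.

$6.13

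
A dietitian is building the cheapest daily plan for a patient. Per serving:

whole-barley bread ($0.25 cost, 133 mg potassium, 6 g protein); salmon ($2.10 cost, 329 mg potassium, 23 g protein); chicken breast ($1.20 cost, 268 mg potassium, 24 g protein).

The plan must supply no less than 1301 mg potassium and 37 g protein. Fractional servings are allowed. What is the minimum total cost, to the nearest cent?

$2.45

With two linear requirements the optimum uses one or two foods; enumerate the corners.
whole-barley bread only: max(1301/133, 37/6) = 9.782 servings → $2.45.
salmon only: max(1301/329, 37/23) = 3.954 servings → $8.30.
chicken breast only: max(1301/268, 37/24) = 4.854 servings → $5.83.
whole-barley bread + salmon: the both-tight solution has a negative serving — not a feasible corner.
whole-barley bread + chicken breast: intersection lies outside the first quadrant.
salmon + chicken breast: intersection lies outside the first quadrant.
Cheapest feasible corner: $2.45.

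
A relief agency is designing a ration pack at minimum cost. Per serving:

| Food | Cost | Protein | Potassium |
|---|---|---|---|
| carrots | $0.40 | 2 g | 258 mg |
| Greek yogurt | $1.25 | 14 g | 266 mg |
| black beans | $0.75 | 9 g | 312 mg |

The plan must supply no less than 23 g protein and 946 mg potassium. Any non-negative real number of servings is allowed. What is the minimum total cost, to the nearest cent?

$2.10

Minimising a linear cost over {protein ≥ 23, potassium ≥ 946, servings ≥ 0} — the optimum is at a vertex, using one or two foods.
carrots only: max(23/2, 946/258) = 11.5 servings → $4.60.
Greek yogurt only: max(23/14, 946/266) = 3.556 servings → $4.45.
black beans only: max(23/9, 946/312) = 3.032 servings → $2.27.
carrots + Greek yogurt with both tight: 2.314 servings and 1.312 servings → $2.57.
carrots + black beans with both tight: 0.788 servings and 2.38 servings → $2.10.
Greek yogurt + black beans: intersection lies outside the first quadrant.
Cheapest feasible corner: $2.10.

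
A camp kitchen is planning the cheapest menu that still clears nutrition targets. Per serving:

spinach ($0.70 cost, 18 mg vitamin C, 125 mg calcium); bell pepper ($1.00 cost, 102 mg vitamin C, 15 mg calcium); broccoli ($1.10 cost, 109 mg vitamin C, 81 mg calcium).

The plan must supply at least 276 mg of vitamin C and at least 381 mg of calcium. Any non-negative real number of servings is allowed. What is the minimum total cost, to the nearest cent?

$3.60

With two linear requirements the optimum uses one or two foods; enumerate the corners.
spinach only: max(276/18, 381/125) = 15.33 servings → $10.73.
bell pepper only: max(276/102, 381/15) = 25.4 servings → $25.40.
broccoli only: max(276/109, 381/81) = 4.704 servings → $5.17.
spinach + bell pepper with both tight: 2.782 servings and 2.215 servings → $4.16.
spinach + broccoli with both tight: 1.576 servings and 2.272 servings → $3.60.
bell pepper + broccoli with both targets exact would need a negative amount; discard.
So the least-cost plan costs $3.60.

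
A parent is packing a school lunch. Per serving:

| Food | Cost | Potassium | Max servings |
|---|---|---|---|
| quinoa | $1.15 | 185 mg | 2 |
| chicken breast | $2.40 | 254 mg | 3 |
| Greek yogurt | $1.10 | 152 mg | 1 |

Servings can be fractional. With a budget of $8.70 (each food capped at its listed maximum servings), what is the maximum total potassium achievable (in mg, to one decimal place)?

Potassium per dollar: quinoa 160.9, Greek yogurt 138.2, chicken breast 105.8.
Take 2 servings of quinoa: spends $2.30, +370.0 mg potassium (running total 370.0 mg).
Take 1 serving of Greek yogurt: spends $1.10, +152.0 mg potassium (running total 522.0 mg).
Take 2.208 servings of chicken breast: spends $5.30, +560.9 mg potassium (running total 1082.9 mg).
Greedy by best ratio exhausts the cost allowance optimally: 1082.9 mg.

1082.9 mg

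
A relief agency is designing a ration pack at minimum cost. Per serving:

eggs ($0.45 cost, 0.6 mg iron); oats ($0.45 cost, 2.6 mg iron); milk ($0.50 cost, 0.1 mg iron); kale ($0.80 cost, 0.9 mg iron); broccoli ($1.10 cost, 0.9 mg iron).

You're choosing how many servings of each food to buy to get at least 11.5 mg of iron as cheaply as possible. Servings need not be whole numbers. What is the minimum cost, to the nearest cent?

$1.99

Cost per mg of iron: oats $0.1731, eggs $0.7500, kale $0.8889, broccoli $1.2222, milk $5.0000.
With no serving limits, use only oats: 11.5 mg / 2.6 mg = 4.423 servings × $0.45 = $1.99.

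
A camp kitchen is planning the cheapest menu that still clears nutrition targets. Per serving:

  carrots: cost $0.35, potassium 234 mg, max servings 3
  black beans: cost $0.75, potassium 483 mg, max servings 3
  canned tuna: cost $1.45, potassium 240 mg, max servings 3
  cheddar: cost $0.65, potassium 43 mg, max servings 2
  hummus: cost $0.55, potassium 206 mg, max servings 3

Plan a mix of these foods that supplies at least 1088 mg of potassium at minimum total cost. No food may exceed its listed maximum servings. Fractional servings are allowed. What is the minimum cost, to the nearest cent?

Cost per mg of potassium: carrots $0.0015, black beans $0.0016, hummus $0.0027, canned tuna $0.0060, cheddar $0.0151.
Take 3 servings of carrots: +702.0 mg potassium for $1.05 (total $1.05, still need 386.0 mg).
Take 0.7992 servings of black beans: +386.0 mg potassium for $0.60 (total $1.65, still need 0.0 mg).
Filling from the cheapest source first is optimal under one linear minimum: $1.65.

$1.65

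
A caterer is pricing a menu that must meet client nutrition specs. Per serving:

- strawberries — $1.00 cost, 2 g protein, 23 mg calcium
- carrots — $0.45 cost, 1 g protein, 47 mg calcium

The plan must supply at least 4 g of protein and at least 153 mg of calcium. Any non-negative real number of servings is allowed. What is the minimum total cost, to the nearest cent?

$1.80

strawberries only: max(4/2, 153/23) = 6.652 servings → $6.65.
carrots only: max(4/1, 153/47) = 4 servings → $1.80.
strawberries + carrots with both tight: 0.493 servings and 3.014 servings → $1.85.
The minimum over all feasible corners is $1.80.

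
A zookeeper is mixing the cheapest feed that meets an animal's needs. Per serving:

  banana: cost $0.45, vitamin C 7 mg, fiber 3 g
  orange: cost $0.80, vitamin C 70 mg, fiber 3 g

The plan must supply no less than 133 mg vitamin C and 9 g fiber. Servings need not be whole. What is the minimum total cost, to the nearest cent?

banana only: max(133/7, 9/3) = 19 servings → $8.55.
orange only: max(133/70, 9/3) = 3 servings → $2.40.
banana + orange with both tight: 1.222 servings and 1.778 servings → $1.97.
Cheapest feasible corner: $1.97.

$1.97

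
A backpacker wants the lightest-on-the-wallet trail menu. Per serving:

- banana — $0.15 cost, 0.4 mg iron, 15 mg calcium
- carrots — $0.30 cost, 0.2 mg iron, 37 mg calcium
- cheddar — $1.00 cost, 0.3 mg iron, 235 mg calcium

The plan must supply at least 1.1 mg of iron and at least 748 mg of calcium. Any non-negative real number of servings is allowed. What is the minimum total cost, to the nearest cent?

Minimising a linear cost over {iron ≥ 1.1, calcium ≥ 748, servings ≥ 0} — the optimum is at a vertex, using one or two foods.
banana only: max(1.1/0.4, 748/15) = 49.87 servings → $7.48.
carrots only: max(1.1/0.2, 748/37) = 20.22 servings → $6.06.
cheddar only: max(1.1/0.3, 748/235) = 3.667 servings → $3.67.
banana + carrots: intersection lies outside the first quadrant.
banana + cheddar with both tight: 0.381 servings and 3.159 servings → $3.22.
carrots + cheddar with both tight: 0.9499 servings and 3.033 servings → $3.32.
The minimum over all feasible corners is $3.22.

$3.22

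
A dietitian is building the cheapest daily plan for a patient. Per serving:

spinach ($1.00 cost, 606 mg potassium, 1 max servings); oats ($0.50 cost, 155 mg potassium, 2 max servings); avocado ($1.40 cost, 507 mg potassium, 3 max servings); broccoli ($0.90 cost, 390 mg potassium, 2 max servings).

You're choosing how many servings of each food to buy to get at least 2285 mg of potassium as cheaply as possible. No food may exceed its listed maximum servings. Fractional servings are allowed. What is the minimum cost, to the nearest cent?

$5.28

Cost per mg of potassium: spinach $0.0017, broccoli $0.0023, avocado $0.0028, oats $0.0032.
Take 1 serving of spinach: +606.0 mg potassium for $1.00 (total $1.00, still need 1679.0 mg).
Take 2 servings of broccoli: +780.0 mg potassium for $1.80 (total $2.80, still need 899.0 mg).
Take 1.773 servings of avocado: +899.0 mg potassium for $2.48 (total $5.28, still need 0.0 mg).
Filling from the cheapest source first is optimal under one linear minimum: $5.28.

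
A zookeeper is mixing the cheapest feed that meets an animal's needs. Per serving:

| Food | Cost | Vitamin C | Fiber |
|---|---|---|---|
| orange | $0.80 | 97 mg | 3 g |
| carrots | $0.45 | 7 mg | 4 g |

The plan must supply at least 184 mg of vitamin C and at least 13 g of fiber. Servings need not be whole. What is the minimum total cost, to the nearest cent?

Compare the cost at each extreme point of the feasible region.
orange only: max(184/97, 13/3) = 4.333 servings → $3.47.
carrots only: max(184/7, 13/4) = 26.29 servings → $11.83.
orange + carrots with both tight: 1.757 servings and 1.932 servings → $2.28.
Cheapest feasible corner: $2.28.

$2.28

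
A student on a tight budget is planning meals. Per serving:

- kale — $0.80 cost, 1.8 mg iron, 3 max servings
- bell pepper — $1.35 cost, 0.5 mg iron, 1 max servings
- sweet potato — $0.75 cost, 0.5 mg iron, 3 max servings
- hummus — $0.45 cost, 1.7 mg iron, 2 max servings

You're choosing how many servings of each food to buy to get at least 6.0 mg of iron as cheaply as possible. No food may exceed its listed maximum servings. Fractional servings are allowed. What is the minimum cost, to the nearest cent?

Cost per mg of iron: hummus $0.2647, kale $0.4444, sweet potato $1.5000, bell pepper $2.7000.
Take 2 servings of hummus: +3.4 mg iron for $0.90 (total $0.90, still need 2.6 mg).
Take 1.444 servings of kale: +2.6 mg iron for $1.16 (total $2.06, still need 0.0 mg).
Filling from the cheapest source first is optimal under one linear minimum: $2.06.

$2.06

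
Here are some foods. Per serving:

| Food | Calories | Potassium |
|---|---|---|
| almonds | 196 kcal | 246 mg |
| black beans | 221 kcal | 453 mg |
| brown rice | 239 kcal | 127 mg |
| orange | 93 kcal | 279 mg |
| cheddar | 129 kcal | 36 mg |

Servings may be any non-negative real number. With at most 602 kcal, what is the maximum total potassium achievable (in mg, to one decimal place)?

1806.0 mg

Potassium per kcal: orange 3, black beans 2.05, almonds 1.255, brown rice 0.5314, cheddar 0.2791.
With no serving limits, spend the whole calories allowance on orange: 602 kcal / 93 kcal × 279 mg = 1806.0 mg.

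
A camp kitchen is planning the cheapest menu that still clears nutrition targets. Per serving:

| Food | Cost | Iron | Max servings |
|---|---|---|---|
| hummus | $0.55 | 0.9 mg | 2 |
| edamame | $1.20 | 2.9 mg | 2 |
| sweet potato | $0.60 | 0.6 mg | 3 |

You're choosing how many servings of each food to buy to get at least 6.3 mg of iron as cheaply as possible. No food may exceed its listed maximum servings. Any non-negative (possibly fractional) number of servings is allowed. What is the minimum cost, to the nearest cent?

Cost per mg of iron: edamame $0.4138, hummus $0.6111, sweet potato $1.0000.
Take 2 servings of edamame: +5.8 mg iron for $2.40 (total $2.40, still need 0.5 mg).
Take 0.5556 servings of hummus: +0.5 mg iron for $0.31 (total $2.71, still need 0.0 mg).
Filling from the cheapest source first is optimal under one linear minimum: $2.71.

$2.71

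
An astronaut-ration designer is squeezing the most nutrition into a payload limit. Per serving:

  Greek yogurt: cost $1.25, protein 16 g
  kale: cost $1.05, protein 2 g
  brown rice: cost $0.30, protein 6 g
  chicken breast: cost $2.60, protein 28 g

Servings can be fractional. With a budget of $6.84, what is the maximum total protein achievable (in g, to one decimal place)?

Protein per dollar: brown rice 20, Greek yogurt 12.8, chicken breast 10.77, kale 1.905.
With no serving limits, spend the whole cost allowance on brown rice: $6.84 / $0.30 × 6 g = 136.8 g.

136.8 g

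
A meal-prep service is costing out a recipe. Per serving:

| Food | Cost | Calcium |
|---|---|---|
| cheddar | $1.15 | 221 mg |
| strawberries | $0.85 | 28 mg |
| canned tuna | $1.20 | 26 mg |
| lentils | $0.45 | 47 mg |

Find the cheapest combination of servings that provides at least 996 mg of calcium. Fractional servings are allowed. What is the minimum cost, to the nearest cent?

Cost per mg of calcium: cheddar $0.0052, lentils $0.0096, strawberries $0.0304, canned tuna $0.0462.
With no serving limits, use only cheddar: 996 mg / 221 mg = 4.507 servings × $1.15 = $5.18.

$5.18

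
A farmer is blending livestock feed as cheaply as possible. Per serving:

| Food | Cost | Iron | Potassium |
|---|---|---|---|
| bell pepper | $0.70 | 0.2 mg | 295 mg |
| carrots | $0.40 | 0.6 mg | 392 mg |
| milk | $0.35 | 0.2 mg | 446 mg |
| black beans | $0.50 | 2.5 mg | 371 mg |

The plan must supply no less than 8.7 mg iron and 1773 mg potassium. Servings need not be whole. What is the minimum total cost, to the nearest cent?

$2.10

Check every corner: each single food scaled to meet both minima, and each pair solved so both constraints bind.
bell pepper only: max(8.7/0.2, 1773/295) = 43.5 servings → $30.45.
carrots only: max(8.7/0.6, 1773/392) = 14.5 servings → $5.80.
milk only: max(8.7/0.2, 1773/446) = 43.5 servings → $15.22.
black beans only: max(8.7/2.5, 1773/371) = 4.779 servings → $2.39.
bell pepper + carrots with both targets exact would need a negative amount; discard.
bell pepper + milk: intersection lies outside the first quadrant.
bell pepper + black beans with both tight: 1.816 servings and 3.335 servings → $2.94.
carrots + milk: intersection lies outside the first quadrant.
carrots + black beans with both tight: 1.591 servings and 3.098 servings → $2.19.
milk + black beans with both tight: 1.158 servings and 3.387 servings → $2.10.
So the least-cost plan costs $2.10.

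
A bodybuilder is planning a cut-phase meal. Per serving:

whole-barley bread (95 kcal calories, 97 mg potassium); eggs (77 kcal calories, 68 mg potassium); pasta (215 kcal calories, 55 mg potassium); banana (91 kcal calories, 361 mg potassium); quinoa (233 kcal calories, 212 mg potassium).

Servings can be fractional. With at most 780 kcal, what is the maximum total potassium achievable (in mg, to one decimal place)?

Potassium per kcal: banana 3.967, whole-barley bread 1.021, quinoa 0.9099, eggs 0.8831, pasta 0.2558.
With no serving limits, spend the whole calories allowance on banana: 780 kcal / 91 kcal × 361 mg = 3094.3 mg.

3094.3 mg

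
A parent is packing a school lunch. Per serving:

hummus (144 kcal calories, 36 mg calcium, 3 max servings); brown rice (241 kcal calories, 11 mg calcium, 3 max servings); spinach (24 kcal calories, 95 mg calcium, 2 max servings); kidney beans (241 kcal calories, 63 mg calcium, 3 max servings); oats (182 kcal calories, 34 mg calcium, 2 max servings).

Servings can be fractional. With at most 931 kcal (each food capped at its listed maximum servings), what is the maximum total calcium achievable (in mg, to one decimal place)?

Calcium per kcal: spinach 3.958, kidney beans 0.2614, hummus 0.25, oats 0.1868, brown rice 0.04564.
Take 2 servings of spinach: uses 48 kcal, +190.0 mg calcium (running total 190.0 mg).
Take 3 servings of kidney beans: uses 723 kcal, +189.0 mg calcium (running total 379.0 mg).
Take 1.111 servings of hummus: uses 160 kcal, +40.0 mg calcium (running total 419.0 mg).
Greedy by best ratio exhausts the calories allowance optimally: 419.0 mg.

419.0 mg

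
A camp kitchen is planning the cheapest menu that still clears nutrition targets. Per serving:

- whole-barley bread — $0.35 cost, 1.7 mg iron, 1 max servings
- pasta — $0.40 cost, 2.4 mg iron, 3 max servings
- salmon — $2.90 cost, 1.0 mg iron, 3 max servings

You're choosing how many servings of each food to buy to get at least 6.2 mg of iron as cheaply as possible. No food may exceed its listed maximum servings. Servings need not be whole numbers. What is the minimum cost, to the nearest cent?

$1.03

Cost per mg of iron: pasta $0.1667, whole-barley bread $0.2059, salmon $2.9000.
Take 2.583 servings of pasta: +6.2 mg iron for $1.03 (total $1.03, still need 0.0 mg).
Greedy by cheapest-per-mg is optimal for a single linear constraint, so the minimum cost is $1.03.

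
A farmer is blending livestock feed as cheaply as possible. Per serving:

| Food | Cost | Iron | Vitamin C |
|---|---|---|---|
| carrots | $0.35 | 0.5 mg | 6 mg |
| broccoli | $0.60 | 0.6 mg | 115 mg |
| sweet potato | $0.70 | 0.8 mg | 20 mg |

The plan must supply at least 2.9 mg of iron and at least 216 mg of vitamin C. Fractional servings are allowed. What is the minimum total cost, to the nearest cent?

A basic optimal solution has at most two foods positive. Try each food alone and each pair with both targets met exactly.
carrots only: max(2.9/0.5, 216/6) = 36 servings → $12.60.
broccoli only: max(2.9/0.6, 216/115) = 4.833 servings → $2.90.
sweet potato only: max(2.9/0.8, 216/20) = 10.8 servings → $7.56.
carrots + broccoli with both tight: 3.783 servings and 1.681 servings → $2.33.
carrots + sweet potato: intersection lies outside the first quadrant.
broccoli + sweet potato with both tight: 1.435 servings and 2.549 servings → $2.65.
So the least-cost plan costs $2.33.

$2.33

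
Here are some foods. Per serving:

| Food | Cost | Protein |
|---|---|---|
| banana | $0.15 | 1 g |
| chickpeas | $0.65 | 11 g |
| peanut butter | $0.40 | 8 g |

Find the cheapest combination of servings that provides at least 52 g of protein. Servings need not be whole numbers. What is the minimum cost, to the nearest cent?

Cost per g of protein: peanut butter $0.0500, chickpeas $0.0591, banana $0.1500.
With no serving limits, use only peanut butter: 52 g / 8 g = 6.5 servings × $0.40 = $2.60.

$2.60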